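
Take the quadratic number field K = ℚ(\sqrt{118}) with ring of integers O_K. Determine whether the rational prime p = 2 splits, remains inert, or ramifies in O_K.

d = 118 ≡ 2 (mod 4), so O_K = ℤ[√118] and disc(K) = 4d = 472.
disc(K) = 472 = 2·236, so p = 2 is ramified.

ramifies in O_K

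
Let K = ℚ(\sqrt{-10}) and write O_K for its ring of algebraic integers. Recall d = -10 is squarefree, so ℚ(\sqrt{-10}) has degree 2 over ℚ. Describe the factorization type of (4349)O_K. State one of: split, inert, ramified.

d = -10 ≡ 2 (mod 4), so O_K = ℤ[√-10] and disc(K) = 4d = -40.
Since gcd(4349, -40) = 1 the prime 4349 does not ramify.
(-10/4349) = 4339^2174 mod 4349 = 4348, giving Legendre symbol -1.
(-10/4349) = -1, so 4349 is inert.

inert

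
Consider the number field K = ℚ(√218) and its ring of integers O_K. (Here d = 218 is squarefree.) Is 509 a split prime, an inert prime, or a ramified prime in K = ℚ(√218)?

inert

d = 218 ≡ 2 (mod 4), so O_K = ℤ[√218] and disc(K) = 4d = 872.
509 ∤ 872, so 509 is unramified.
(218/509) = 218^254 mod 509 = 508, giving Legendre symbol -1.
(218/509) = -1, so 509 is inert.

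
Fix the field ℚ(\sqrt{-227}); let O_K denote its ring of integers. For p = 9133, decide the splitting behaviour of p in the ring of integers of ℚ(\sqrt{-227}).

Since -227 ≡ 1 mod 4, the ring of integers is ℤ[(1+√-227)/2] with discriminant -227.
disc(K) = -227 is not divisible by 9133; 9133 is unramified.
Euler's criterion: (-227)^4566 mod 9133 = 1. Thus (-227|9133) = 1.
d is a quadratic residue mod p, hence 9133 splits in O_K.

p splits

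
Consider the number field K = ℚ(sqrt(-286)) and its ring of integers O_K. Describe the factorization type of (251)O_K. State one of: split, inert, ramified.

Since -286 ≢ 1 mod 4, the ring of integers is ℤ[√-286] with discriminant 4·(-286) = -1144.
disc(K) = -1144 is not divisible by 251; 251 is unramified.
Euler's criterion: (-286)^125 mod 251 = 250. Thus (-286|251) = -1.
d is a non-residue mod p, hence 251 remains inert in O_K.

p is inert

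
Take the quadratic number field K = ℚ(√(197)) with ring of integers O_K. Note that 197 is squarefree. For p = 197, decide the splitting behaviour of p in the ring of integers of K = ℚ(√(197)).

ramified — (197) = 𝔭²

Since 197 ≡ 1 mod 4, the ring of integers is ℤ[(1+√197)/2] with discriminant 197.
disc(K) = 197 = 197·1, so p = 197 is ramified.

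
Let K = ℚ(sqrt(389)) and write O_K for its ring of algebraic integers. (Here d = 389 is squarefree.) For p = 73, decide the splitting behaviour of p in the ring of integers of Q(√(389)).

Since 389 ≡ 1 mod 4, the ring of integers is ℤ[(1+√389)/2] with discriminant 389.
Since gcd(73, 389) = 1 the prime 73 does not ramify.
Euler's criterion: 389^36 mod 73 = 1. Thus (389|73) = 1.
Legendre symbol 1 ⇒ 73 is split.

splits completely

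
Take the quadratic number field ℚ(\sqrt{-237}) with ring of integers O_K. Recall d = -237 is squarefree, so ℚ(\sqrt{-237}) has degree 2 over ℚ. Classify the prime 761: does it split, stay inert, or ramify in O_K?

inert

d = -237 ≡ 3 (mod 4), so O_K = ℤ[√-237] and disc(K) = 4d = -948.
Since gcd(761, -948) = 1 the prime 761 does not ramify.
Euler's criterion: (-237)^380 mod 761 = 760. Thus (-237|761) = -1.
d is a non-residue mod p, hence 761 remains inert in O_K.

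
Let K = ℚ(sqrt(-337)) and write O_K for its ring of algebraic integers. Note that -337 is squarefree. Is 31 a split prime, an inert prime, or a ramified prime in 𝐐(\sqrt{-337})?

d = -337 ≡ 3 (mod 4), so O_K = ℤ[√-337] and disc(K) = 4d = -1348.
disc(K) = -1348 is not divisible by 31; 31 is unramified.
Compute (-337/31) via Euler: 4^((31-1)/2) mod 31 = 1, so (-337/31) = 1.
Legendre symbol 1 ⇒ 31 is split.

splits completely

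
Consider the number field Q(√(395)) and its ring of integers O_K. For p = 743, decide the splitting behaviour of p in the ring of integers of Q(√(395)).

split

d = 395 ≡ 3 (mod 4), so O_K = ℤ[√395] and disc(K) = 4d = 1580.
Since gcd(743, 1580) = 1 the prime 743 does not ramify.
(395/743) = 395^371 mod 743 = 1, giving Legendre symbol 1.
d is a quadratic residue mod p, hence 743 splits in O_K.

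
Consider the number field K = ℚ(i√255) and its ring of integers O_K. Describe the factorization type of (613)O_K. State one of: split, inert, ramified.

d = -255 ≡ 1 (mod 4), so O_K = ℤ[(1+√-255)/2] and disc(K) = d = -255.
Since gcd(613, -255) = 1 the prime 613 does not ramify.
(-255/613) = 358^306 mod 613 = 612, giving Legendre symbol -1.
d is a non-residue mod p, hence 613 remains inert in O_K.

inert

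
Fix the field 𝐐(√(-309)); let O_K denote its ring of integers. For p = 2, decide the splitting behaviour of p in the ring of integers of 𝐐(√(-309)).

ramifies in O_K

d = -309 ≡ 3 (mod 4), so O_K = ℤ[√-309] and disc(K) = 4d = -1236.
Ramification test: 2 | -1236. The prime 2 ramifies in K.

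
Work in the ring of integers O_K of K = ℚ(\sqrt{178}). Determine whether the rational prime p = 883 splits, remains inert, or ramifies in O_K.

d = 178 ≡ 2 (mod 4), so O_K = ℤ[√178] and disc(K) = 4d = 712.
Since gcd(883, 712) = 1 the prime 883 does not ramify.
Euler's criterion: 178^441 mod 883 = 1. Thus (178|883) = 1.
Legendre symbol 1 ⇒ 883 is split.

p splits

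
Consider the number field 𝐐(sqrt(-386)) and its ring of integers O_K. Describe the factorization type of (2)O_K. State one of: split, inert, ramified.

ramified — (2) = 𝔭²

Since -386 ≢ 1 mod 4, the ring of integers is ℤ[√-386] with discriminant 4·(-386) = -1544.
disc(K) = -1544 = 2·(-772), so p = 2 is ramified.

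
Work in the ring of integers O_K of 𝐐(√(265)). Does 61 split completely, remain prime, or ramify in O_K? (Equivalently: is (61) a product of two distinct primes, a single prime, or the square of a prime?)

61 remains inert

Since 265 ≡ 1 mod 4, the ring of integers is ℤ[(1+√265)/2] with discriminant 265.
disc(K) = 265 is not divisible by 61; 61 is unramified.
Legendre symbol by Euler's criterion: (265/61) ≡ 265^30 ≡ 60 (mod 61), i.e. (265/61) = -1.
(265/61) = -1, so 61 is inert.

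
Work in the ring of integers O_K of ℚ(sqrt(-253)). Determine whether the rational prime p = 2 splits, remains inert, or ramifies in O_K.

d = -253 ≡ 3 (mod 4), so O_K = ℤ[√-253] and disc(K) = 4d = -1012.
2 divides disc(K) = -1012, so 2 ramifies.

2 is ramified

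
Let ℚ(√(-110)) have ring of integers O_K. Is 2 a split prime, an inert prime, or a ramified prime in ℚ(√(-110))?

d = -110 ≡ 2 (mod 4), so O_K = ℤ[√-110] and disc(K) = 4d = -440.
2 divides disc(K) = -440, so 2 ramifies.

ramified — (2) = 𝔭²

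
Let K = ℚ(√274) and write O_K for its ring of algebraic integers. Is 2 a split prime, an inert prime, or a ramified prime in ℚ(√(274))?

ramifies in O_K

Since 274 ≢ 1 mod 4, the ring of integers is ℤ[√274] with discriminant 4·274 = 1096.
Ramification test: 2 | 1096. The prime 2 ramifies in K.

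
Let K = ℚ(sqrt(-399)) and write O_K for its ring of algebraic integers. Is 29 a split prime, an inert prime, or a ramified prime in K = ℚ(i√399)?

-399 mod 4 = 1, hence disc K = -399 and O_K = ℤ[(1+√-399)/2].
disc(K) = -399 is not divisible by 29; 29 is unramified.
Legendre symbol by Euler's criterion: (-399/29) ≡ (-399)^14 ≡ 1 (mod 29), i.e. (-399/29) = 1.
(-399/29) = 1, so 29 splits.

split — (29) = 𝔭₁𝔭₂ with 𝔭₁ ≠ 𝔭₂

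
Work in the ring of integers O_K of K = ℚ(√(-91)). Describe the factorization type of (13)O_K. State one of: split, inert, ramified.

ramified — (13) = 𝔭²

Since -91 ≡ 1 mod 4, the ring of integers is ℤ[(1+√-91)/2] with discriminant -91.
disc(K) = -91 = 13·(-7), so p = 13 is ramified.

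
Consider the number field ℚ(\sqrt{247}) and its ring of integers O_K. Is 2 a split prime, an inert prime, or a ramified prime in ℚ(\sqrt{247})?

ramified — (2) = 𝔭²

d = 247 ≡ 3 (mod 4), so O_K = ℤ[√247] and disc(K) = 4d = 988.
Ramification test: 2 | 988. The prime 2 ramifies in K.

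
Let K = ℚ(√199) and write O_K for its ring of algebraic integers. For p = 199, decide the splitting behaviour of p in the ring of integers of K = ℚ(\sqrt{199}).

199 is ramified

d = 199 ≡ 3 (mod 4), so O_K = ℤ[√199] and disc(K) = 4d = 796.
199 divides disc(K) = 796, so 199 ramifies.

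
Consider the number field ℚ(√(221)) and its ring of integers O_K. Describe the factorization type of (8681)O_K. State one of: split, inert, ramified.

Since 221 ≡ 1 mod 4, the ring of integers is ℤ[(1+√221)/2] with discriminant 221.
disc(K) = 221 is not divisible by 8681; 8681 is unramified.
Euler's criterion: 221^4340 mod 8681 = 8680. Thus (221|8681) = -1.
d is a non-residue mod p, hence 8681 remains inert in O_K.

inert — (8681) stays prime in O_K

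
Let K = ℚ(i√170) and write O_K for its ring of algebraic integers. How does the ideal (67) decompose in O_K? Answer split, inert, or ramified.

inert

-170 mod 4 = 2, hence disc K = 4·(-170) = -680 and O_K = ℤ[√-170].
67 ∤ -680, so 67 is unramified.
Compute (-170/67) via Euler: 31^((67-1)/2) mod 67 = 66, so (-170/67) = -1.
(-170/67) = -1, so 67 is inert.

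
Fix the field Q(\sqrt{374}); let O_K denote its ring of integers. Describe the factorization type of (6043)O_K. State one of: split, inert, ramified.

d = 374 ≡ 2 (mod 4), so O_K = ℤ[√374] and disc(K) = 4d = 1496.
6043 ∤ 1496, so 6043 is unramified.
Euler's criterion: 374^3021 mod 6043 = 1. Thus (374|6043) = 1.
Legendre symbol 1 ⇒ 6043 is split.

6043 splits in O_K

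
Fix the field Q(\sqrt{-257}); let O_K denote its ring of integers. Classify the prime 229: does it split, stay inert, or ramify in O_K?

-257 mod 4 = 3, hence disc K = 4·(-257) = -1028 and O_K = ℤ[√-257].
Since gcd(229, -1028) = 1 the prime 229 does not ramify.
Euler's criterion: (-257)^114 mod 229 = 228. Thus (-257|229) = -1.
Legendre symbol -1 ⇒ 229 is inert.

229 remains inert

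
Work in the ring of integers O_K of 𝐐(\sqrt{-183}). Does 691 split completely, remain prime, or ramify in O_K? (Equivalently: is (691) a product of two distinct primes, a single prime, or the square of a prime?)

d = -183 ≡ 1 (mod 4), so O_K = ℤ[(1+√-183)/2] and disc(K) = d = -183.
691 ∤ -183, so 691 is unramified.
Euler's criterion: (-183)^345 mod 691 = 1. Thus (-183|691) = 1.
Legendre symbol 1 ⇒ 691 is split.

691 splits in O_K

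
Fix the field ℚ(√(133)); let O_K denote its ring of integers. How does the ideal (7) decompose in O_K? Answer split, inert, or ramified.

ramified

133 mod 4 = 1, hence disc K = 133 and O_K = ℤ[(1+√133)/2].
disc(K) = 133 = 7·19, so p = 7 is ramified.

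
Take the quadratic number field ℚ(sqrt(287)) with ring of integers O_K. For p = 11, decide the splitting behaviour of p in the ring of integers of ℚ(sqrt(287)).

p splits

287 mod 4 = 3, hence disc K = 4·287 = 1148 and O_K = ℤ[√287].
disc(K) = 1148 is not divisible by 11; 11 is unramified.
(287/11) = 1^5 mod 11 = 1, giving Legendre symbol 1.
Legendre symbol 1 ⇒ 11 is split.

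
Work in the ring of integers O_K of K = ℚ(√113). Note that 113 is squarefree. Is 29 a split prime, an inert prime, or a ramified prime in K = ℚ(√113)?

Since 113 ≡ 1 mod 4, the ring of integers is ℤ[(1+√113)/2] with discriminant 113.
disc(K) = 113 is not divisible by 29; 29 is unramified.
Euler's criterion: 113^14 mod 29 = 28. Thus (113|29) = -1.
d is a non-residue mod p, hence 29 remains inert in O_K.

29 remains inert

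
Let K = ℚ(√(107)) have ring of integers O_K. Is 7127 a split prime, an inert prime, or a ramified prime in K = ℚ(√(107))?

d = 107 ≡ 3 (mod 4), so O_K = ℤ[√107] and disc(K) = 4d = 428.
disc(K) = 428 is not divisible by 7127; 7127 is unramified.
Legendre symbol by Euler's criterion: (107/7127) ≡ 107^3563 ≡ 1 (mod 7127), i.e. (107/7127) = 1.
(107/7127) = 1, so 7127 splits.

7127 splits in O_K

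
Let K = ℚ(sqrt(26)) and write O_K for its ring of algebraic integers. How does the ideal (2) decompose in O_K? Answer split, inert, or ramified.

p ramifies

d = 26 ≡ 2 (mod 4), so O_K = ℤ[√26] and disc(K) = 4d = 104.
2 divides disc(K) = 104, so 2 ramifies.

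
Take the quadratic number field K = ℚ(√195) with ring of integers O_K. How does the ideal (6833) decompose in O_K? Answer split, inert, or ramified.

6833 remains inert

Since 195 ≢ 1 mod 4, the ring of integers is ℤ[√195] with discriminant 4·195 = 780.
6833 ∤ 780, so 6833 is unramified.
Legendre symbol by Euler's criterion: (195/6833) ≡ 195^3416 ≡ 6832 (mod 6833), i.e. (195/6833) = -1.
d is a non-residue mod p, hence 6833 remains inert in O_K.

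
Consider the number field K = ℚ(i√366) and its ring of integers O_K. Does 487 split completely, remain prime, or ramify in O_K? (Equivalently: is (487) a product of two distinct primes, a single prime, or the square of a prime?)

p splits

-366 mod 4 = 2, hence disc K = 4·(-366) = -1464 and O_K = ℤ[√-366].
disc(K) = -1464 is not divisible by 487; 487 is unramified.
Compute (-366/487) via Euler: 121^((487-1)/2) mod 487 = 1, so (-366/487) = 1.
Legendre symbol 1 ⇒ 487 is split.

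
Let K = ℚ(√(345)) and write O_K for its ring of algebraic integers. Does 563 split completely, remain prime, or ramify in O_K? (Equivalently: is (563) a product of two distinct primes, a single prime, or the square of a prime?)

Since 345 ≡ 1 mod 4, the ring of integers is ℤ[(1+√345)/2] with discriminant 345.
563 ∤ 345, so 563 is unramified.
Compute (345/563) via Euler: 345^((563-1)/2) mod 563 = 562, so (345/563) = -1.
d is a non-residue mod p, hence 563 remains inert in O_K.

inert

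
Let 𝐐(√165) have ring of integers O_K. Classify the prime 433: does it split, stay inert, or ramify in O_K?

d = 165 ≡ 1 (mod 4), so O_K = ℤ[(1+√165)/2] and disc(K) = d = 165.
Since gcd(433, 165) = 1 the prime 433 does not ramify.
(165/433) = 165^216 mod 433 = 432, giving Legendre symbol -1.
(165/433) = -1, so 433 is inert.

p is inert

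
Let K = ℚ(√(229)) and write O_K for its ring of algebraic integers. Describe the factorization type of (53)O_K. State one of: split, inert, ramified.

229 mod 4 = 1, hence disc K = 229 and O_K = ℤ[(1+√229)/2].
Since gcd(53, 229) = 1 the prime 53 does not ramify.
Compute (229/53) via Euler: 17^((53-1)/2) mod 53 = 1, so (229/53) = 1.
d is a quadratic residue mod p, hence 53 splits in O_K.

split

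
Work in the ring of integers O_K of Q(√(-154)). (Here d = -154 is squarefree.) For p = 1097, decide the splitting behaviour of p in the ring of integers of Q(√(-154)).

-154 mod 4 = 2, hence disc K = 4·(-154) = -616 and O_K = ℤ[√-154].
1097 ∤ -616, so 1097 is unramified.
(-154/1097) = 943^548 mod 1097 = 1, giving Legendre symbol 1.
d is a quadratic residue mod p, hence 1097 splits in O_K.

splits completely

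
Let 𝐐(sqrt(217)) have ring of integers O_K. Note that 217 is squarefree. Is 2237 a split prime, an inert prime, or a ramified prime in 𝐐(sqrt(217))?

Since 217 ≡ 1 mod 4, the ring of integers is ℤ[(1+√217)/2] with discriminant 217.
2237 ∤ 217, so 2237 is unramified.
(217/2237) = 217^1118 mod 2237 = 1, giving Legendre symbol 1.
d is a quadratic residue mod p, hence 2237 splits in O_K.

2237 splits in O_K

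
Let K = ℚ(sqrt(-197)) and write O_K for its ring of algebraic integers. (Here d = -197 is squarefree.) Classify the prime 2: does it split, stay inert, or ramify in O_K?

ramifies in O_K

Since -197 ≢ 1 mod 4, the ring of integers is ℤ[√-197] with discriminant 4·(-197) = -788.
2 divides disc(K) = -788, so 2 ramifies.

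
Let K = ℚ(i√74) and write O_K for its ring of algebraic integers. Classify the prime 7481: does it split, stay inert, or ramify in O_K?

d = -74 ≡ 2 (mod 4), so O_K = ℤ[√-74] and disc(K) = 4d = -296.
7481 ∤ -296, so 7481 is unramified.
Compute (-74/7481) via Euler: 7407^((7481-1)/2) mod 7481 = 1, so (-74/7481) = 1.
d is a quadratic residue mod p, hence 7481 splits in O_K.

7481 splits in O_K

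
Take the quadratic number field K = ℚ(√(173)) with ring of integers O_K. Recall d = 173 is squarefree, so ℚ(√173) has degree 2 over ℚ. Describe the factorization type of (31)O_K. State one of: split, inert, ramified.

d = 173 ≡ 1 (mod 4), so O_K = ℤ[(1+√173)/2] and disc(K) = d = 173.
disc(K) = 173 is not divisible by 31; 31 is unramified.
Euler's criterion: 173^15 mod 31 = 1. Thus (173|31) = 1.
Legendre symbol 1 ⇒ 31 is split.

split — (31) = 𝔭₁𝔭₂ with 𝔭₁ ≠ 𝔭₂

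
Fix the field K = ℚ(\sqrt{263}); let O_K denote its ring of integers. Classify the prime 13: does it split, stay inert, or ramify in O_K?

d = 263 ≡ 3 (mod 4), so O_K = ℤ[√263] and disc(K) = 4d = 1052.
disc(K) = 1052 is not divisible by 13; 13 is unramified.
Compute (263/13) via Euler: 3^((13-1)/2) mod 13 = 1, so (263/13) = 1.
d is a quadratic residue mod p, hence 13 splits in O_K.

p splits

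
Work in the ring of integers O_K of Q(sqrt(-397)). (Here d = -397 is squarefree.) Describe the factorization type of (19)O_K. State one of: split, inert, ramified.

inert

d = -397 ≡ 3 (mod 4), so O_K = ℤ[√-397] and disc(K) = 4d = -1588.
disc(K) = -1588 is not divisible by 19; 19 is unramified.
Compute (-397/19) via Euler: 2^((19-1)/2) mod 19 = 18, so (-397/19) = -1.
(-397/19) = -1, so 19 is inert.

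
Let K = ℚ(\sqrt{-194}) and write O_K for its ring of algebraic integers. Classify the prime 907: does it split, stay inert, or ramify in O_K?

907 remains inert

Since -194 ≢ 1 mod 4, the ring of integers is ℤ[√-194] with discriminant 4·(-194) = -776.
Since gcd(907, -776) = 1 the prime 907 does not ramify.
Compute (-194/907) via Euler: 713^((907-1)/2) mod 907 = 906, so (-194/907) = -1.
d is a non-residue mod p, hence 907 remains inert in O_K.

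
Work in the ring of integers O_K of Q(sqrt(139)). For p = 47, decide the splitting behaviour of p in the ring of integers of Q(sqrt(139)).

Since 139 ≢ 1 mod 4, the ring of integers is ℤ[√139] with discriminant 4·139 = 556.
Since gcd(47, 556) = 1 the prime 47 does not ramify.
Legendre symbol by Euler's criterion: (139/47) ≡ 139^23 ≡ 46 (mod 47), i.e. (139/47) = -1.
(139/47) = -1, so 47 is inert.

remains prime (inert)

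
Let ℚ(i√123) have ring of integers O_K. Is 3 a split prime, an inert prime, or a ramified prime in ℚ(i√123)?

Since -123 ≡ 1 mod 4, the ring of integers is ℤ[(1+√-123)/2] with discriminant -123.
Ramification test: 3 | -123. The prime 3 ramifies in K.

ramifies in O_K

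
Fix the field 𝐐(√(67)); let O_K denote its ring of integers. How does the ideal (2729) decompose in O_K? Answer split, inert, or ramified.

p splits

67 mod 4 = 3, hence disc K = 4·67 = 268 and O_K = ℤ[√67].
2729 ∤ 268, so 2729 is unramified.
Legendre symbol by Euler's criterion: (67/2729) ≡ 67^1364 ≡ 1 (mod 2729), i.e. (67/2729) = 1.
Legendre symbol 1 ⇒ 2729 is split.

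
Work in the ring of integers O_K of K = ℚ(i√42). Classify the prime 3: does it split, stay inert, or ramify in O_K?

ramifies in O_K

d = -42 ≡ 2 (mod 4), so O_K = ℤ[√-42] and disc(K) = 4d = -168.
disc(K) = -168 = 3·(-56), so p = 3 is ramified.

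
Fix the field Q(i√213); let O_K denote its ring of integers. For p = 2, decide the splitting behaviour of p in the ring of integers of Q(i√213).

p ramifies

d = -213 ≡ 3 (mod 4), so O_K = ℤ[√-213] and disc(K) = 4d = -852.
Ramification test: 2 | -852. The prime 2 ramifies in K.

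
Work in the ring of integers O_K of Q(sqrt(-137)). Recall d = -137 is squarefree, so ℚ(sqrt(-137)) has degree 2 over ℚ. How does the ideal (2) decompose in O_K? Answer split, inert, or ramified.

ramifies in O_K

d = -137 ≡ 3 (mod 4), so O_K = ℤ[√-137] and disc(K) = 4d = -548.
disc(K) = -548 = 2·(-274), so p = 2 is ramified.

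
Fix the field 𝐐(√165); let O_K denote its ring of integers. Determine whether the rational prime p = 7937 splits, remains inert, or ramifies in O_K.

165 mod 4 = 1, hence disc K = 165 and O_K = ℤ[(1+√165)/2].
7937 ∤ 165, so 7937 is unramified.
(165/7937) = 165^3968 mod 7937 = 7936, giving Legendre symbol -1.
d is a non-residue mod p, hence 7937 remains inert in O_K.

remains prime (inert)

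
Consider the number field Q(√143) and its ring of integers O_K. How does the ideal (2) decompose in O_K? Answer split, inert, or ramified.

ramifies in O_K

Since 143 ≢ 1 mod 4, the ring of integers is ℤ[√143] with discriminant 4·143 = 572.
Ramification test: 2 | 572. The prime 2 ramifies in K.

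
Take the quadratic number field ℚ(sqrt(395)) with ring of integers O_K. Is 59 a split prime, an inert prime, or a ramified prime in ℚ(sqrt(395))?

splits completely

395 mod 4 = 3, hence disc K = 4·395 = 1580 and O_K = ℤ[√395].
Since gcd(59, 1580) = 1 the prime 59 does not ramify.
(395/59) = 41^29 mod 59 = 1, giving Legendre symbol 1.
d is a quadratic residue mod p, hence 59 splits in O_K.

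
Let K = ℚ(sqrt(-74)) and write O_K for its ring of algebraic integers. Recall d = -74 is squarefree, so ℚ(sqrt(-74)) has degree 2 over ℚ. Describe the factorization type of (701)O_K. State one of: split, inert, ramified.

split

Since -74 ≢ 1 mod 4, the ring of integers is ℤ[√-74] with discriminant 4·(-74) = -296.
Since gcd(701, -296) = 1 the prime 701 does not ramify.
Euler's criterion: (-74)^350 mod 701 = 1. Thus (-74|701) = 1.
Legendre symbol 1 ⇒ 701 is split.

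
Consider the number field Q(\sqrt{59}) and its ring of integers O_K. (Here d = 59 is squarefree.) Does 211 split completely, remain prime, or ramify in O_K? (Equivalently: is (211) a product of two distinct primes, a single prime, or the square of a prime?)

59 mod 4 = 3, hence disc K = 4·59 = 236 and O_K = ℤ[√59].
Since gcd(211, 236) = 1 the prime 211 does not ramify.
Euler's criterion: 59^105 mod 211 = 1. Thus (59|211) = 1.
(59/211) = 1, so 211 splits.

splits completely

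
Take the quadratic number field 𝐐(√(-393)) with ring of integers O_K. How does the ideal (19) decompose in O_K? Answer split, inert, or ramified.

split

-393 mod 4 = 3, hence disc K = 4·(-393) = -1572 and O_K = ℤ[√-393].
disc(K) = -1572 is not divisible by 19; 19 is unramified.
Legendre symbol by Euler's criterion: (-393/19) ≡ (-393)^9 ≡ 1 (mod 19), i.e. (-393/19) = 1.
(-393/19) = 1, so 19 splits.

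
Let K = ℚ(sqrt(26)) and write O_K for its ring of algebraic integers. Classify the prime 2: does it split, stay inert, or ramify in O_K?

26 mod 4 = 2, hence disc K = 4·26 = 104 and O_K = ℤ[√26].
2 divides disc(K) = 104, so 2 ramifies.

ramifies in O_K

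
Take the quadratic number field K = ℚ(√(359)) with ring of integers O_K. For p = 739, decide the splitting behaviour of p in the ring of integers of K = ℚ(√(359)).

Since 359 ≢ 1 mod 4, the ring of integers is ℤ[√359] with discriminant 4·359 = 1436.
739 ∤ 1436, so 739 is unramified.
(359/739) = 359^369 mod 739 = 1, giving Legendre symbol 1.
(359/739) = 1, so 739 splits.

p splits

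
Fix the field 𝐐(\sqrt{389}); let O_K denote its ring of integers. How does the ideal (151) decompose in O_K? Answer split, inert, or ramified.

d = 389 ≡ 1 (mod 4), so O_K = ℤ[(1+√389)/2] and disc(K) = d = 389.
Since gcd(151, 389) = 1 the prime 151 does not ramify.
(389/151) = 87^75 mod 151 = 150, giving Legendre symbol -1.
Legendre symbol -1 ⇒ 151 is inert.

remains prime (inert)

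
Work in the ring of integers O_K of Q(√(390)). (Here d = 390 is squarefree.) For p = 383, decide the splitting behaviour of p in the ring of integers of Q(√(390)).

p splits

390 mod 4 = 2, hence disc K = 4·390 = 1560 and O_K = ℤ[√390].
disc(K) = 1560 is not divisible by 383; 383 is unramified.
Compute (390/383) via Euler: 7^((383-1)/2) mod 383 = 1, so (390/383) = 1.
(390/383) = 1, so 383 splits.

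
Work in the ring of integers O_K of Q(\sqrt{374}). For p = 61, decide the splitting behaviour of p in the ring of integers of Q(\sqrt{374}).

374 mod 4 = 2, hence disc K = 4·374 = 1496 and O_K = ℤ[√374].
disc(K) = 1496 is not divisible by 61; 61 is unramified.
Compute (374/61) via Euler: 8^((61-1)/2) mod 61 = 60, so (374/61) = -1.
d is a non-residue mod p, hence 61 remains inert in O_K.

61 remains inert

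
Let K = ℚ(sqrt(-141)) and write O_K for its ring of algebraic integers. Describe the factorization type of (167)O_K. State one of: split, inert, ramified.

p is inert

Since -141 ≢ 1 mod 4, the ring of integers is ℤ[√-141] with discriminant 4·(-141) = -564.
167 ∤ -564, so 167 is unramified.
Compute (-141/167) via Euler: 26^((167-1)/2) mod 167 = 166, so (-141/167) = -1.
(-141/167) = -1, so 167 is inert.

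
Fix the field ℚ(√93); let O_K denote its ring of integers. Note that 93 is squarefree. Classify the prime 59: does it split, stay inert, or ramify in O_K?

59 remains inert

d = 93 ≡ 1 (mod 4), so O_K = ℤ[(1+√93)/2] and disc(K) = d = 93.
disc(K) = 93 is not divisible by 59; 59 is unramified.
(93/59) = 34^29 mod 59 = 58, giving Legendre symbol -1.
(93/59) = -1, so 59 is inert.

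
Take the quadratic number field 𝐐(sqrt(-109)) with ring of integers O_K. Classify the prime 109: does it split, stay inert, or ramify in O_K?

d = -109 ≡ 3 (mod 4), so O_K = ℤ[√-109] and disc(K) = 4d = -436.
Ramification test: 109 | -436. The prime 109 ramifies in K.

ramified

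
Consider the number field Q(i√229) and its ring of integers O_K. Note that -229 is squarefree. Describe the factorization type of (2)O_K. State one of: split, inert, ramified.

Since -229 ≢ 1 mod 4, the ring of integers is ℤ[√-229] with discriminant 4·(-229) = -916.
2 divides disc(K) = -916, so 2 ramifies.

ramifies in O_K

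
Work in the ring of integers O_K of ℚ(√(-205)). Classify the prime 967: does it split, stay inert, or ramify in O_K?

p is inert

Since -205 ≢ 1 mod 4, the ring of integers is ℤ[√-205] with discriminant 4·(-205) = -820.
967 ∤ -820, so 967 is unramified.
Compute (-205/967) via Euler: 762^((967-1)/2) mod 967 = 966, so (-205/967) = -1.
d is a non-residue mod p, hence 967 remains inert in O_K.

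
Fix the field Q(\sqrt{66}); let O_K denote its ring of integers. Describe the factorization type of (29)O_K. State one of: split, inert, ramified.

p is inert

d = 66 ≡ 2 (mod 4), so O_K = ℤ[√66] and disc(K) = 4d = 264.
29 ∤ 264, so 29 is unramified.
Compute (66/29) via Euler: 8^((29-1)/2) mod 29 = 28, so (66/29) = -1.
(66/29) = -1, so 29 is inert.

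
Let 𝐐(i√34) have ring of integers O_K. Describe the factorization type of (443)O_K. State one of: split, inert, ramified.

split

d = -34 ≡ 2 (mod 4), so O_K = ℤ[√-34] and disc(K) = 4d = -136.
disc(K) = -136 is not divisible by 443; 443 is unramified.
Euler's criterion: (-34)^221 mod 443 = 1. Thus (-34|443) = 1.
d is a quadratic residue mod p, hence 443 splits in O_K.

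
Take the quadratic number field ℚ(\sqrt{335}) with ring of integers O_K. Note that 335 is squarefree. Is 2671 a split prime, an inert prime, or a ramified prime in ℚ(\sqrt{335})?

p splits

335 mod 4 = 3, hence disc K = 4·335 = 1340 and O_K = ℤ[√335].
Since gcd(2671, 1340) = 1 the prime 2671 does not ramify.
Legendre symbol by Euler's criterion: (335/2671) ≡ 335^1335 ≡ 1 (mod 2671), i.e. (335/2671) = 1.
Legendre symbol 1 ⇒ 2671 is split.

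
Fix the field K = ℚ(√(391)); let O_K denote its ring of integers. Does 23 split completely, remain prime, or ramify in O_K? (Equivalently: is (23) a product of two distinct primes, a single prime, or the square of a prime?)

p ramifies

Since 391 ≢ 1 mod 4, the ring of integers is ℤ[√391] with discriminant 4·391 = 1564.
23 divides disc(K) = 1564, so 23 ramifies.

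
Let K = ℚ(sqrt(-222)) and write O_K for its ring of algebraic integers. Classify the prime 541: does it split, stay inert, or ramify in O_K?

split — (541) = 𝔭₁𝔭₂ with 𝔭₁ ≠ 𝔭₂

-222 mod 4 = 2, hence disc K = 4·(-222) = -888 and O_K = ℤ[√-222].
Since gcd(541, -888) = 1 the prime 541 does not ramify.
(-222/541) = 319^270 mod 541 = 1, giving Legendre symbol 1.
Legendre symbol 1 ⇒ 541 is split.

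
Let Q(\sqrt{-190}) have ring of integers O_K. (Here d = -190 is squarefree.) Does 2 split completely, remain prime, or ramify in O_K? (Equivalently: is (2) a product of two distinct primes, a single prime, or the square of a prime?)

-190 mod 4 = 2, hence disc K = 4·(-190) = -760 and O_K = ℤ[√-190].
Ramification test: 2 | -760. The prime 2 ramifies in K.

ramifies in O_K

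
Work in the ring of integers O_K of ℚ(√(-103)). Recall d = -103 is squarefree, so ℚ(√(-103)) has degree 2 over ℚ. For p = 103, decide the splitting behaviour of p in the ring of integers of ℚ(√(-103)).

Since -103 ≡ 1 mod 4, the ring of integers is ℤ[(1+√-103)/2] with discriminant -103.
disc(K) = -103 = 103·(-1), so p = 103 is ramified.

p ramifies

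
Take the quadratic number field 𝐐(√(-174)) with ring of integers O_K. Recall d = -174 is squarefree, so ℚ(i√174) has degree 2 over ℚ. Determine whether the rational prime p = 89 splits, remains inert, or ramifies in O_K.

Since -174 ≢ 1 mod 4, the ring of integers is ℤ[√-174] with discriminant 4·(-174) = -696.
disc(K) = -696 is not divisible by 89; 89 is unramified.
(-174/89) = 4^44 mod 89 = 1, giving Legendre symbol 1.
d is a quadratic residue mod p, hence 89 splits in O_K.

splits completely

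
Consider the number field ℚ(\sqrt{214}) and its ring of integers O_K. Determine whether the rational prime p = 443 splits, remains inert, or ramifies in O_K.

d = 214 ≡ 2 (mod 4), so O_K = ℤ[√214] and disc(K) = 4d = 856.
disc(K) = 856 is not divisible by 443; 443 is unramified.
Compute (214/443) via Euler: 214^((443-1)/2) mod 443 = 442, so (214/443) = -1.
(214/443) = -1, so 443 is inert.

inert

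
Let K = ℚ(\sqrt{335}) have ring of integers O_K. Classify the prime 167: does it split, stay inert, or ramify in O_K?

335 mod 4 = 3, hence disc K = 4·335 = 1340 and O_K = ℤ[√335].
Since gcd(167, 1340) = 1 the prime 167 does not ramify.
Euler's criterion: 335^83 mod 167 = 1. Thus (335|167) = 1.
(335/167) = 1, so 167 splits.

167 splits in O_K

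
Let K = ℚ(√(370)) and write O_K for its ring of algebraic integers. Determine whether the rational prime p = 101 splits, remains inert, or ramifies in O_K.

101 remains inert

370 mod 4 = 2, hence disc K = 4·370 = 1480 and O_K = ℤ[√370].
disc(K) = 1480 is not divisible by 101; 101 is unramified.
Compute (370/101) via Euler: 67^((101-1)/2) mod 101 = 100, so (370/101) = -1.
d is a non-residue mod p, hence 101 remains inert in O_K.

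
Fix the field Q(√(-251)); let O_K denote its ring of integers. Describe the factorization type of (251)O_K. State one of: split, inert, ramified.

ramified

d = -251 ≡ 1 (mod 4), so O_K = ℤ[(1+√-251)/2] and disc(K) = d = -251.
251 divides disc(K) = -251, so 251 ramifies.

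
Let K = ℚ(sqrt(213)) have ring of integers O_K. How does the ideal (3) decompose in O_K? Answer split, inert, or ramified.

d = 213 ≡ 1 (mod 4), so O_K = ℤ[(1+√213)/2] and disc(K) = d = 213.
disc(K) = 213 = 3·71, so p = 3 is ramified.

ramified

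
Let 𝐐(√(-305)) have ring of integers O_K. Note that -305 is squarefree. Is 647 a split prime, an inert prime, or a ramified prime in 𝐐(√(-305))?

647 remains inert

d = -305 ≡ 3 (mod 4), so O_K = ℤ[√-305] and disc(K) = 4d = -1220.
Since gcd(647, -1220) = 1 the prime 647 does not ramify.
(-305/647) = 342^323 mod 647 = 646, giving Legendre symbol -1.
(-305/647) = -1, so 647 is inert.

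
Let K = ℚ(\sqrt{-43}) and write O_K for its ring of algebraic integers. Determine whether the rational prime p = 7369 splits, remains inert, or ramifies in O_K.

-43 mod 4 = 1, hence disc K = -43 and O_K = ℤ[(1+√-43)/2].
disc(K) = -43 is not divisible by 7369; 7369 is unramified.
Euler's criterion: (-43)^3684 mod 7369 = 1. Thus (-43|7369) = 1.
Legendre symbol 1 ⇒ 7369 is split.

p splits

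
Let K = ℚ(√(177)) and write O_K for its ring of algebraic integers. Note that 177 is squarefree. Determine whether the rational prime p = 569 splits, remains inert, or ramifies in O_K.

split — (569) = 𝔭₁𝔭₂ with 𝔭₁ ≠ 𝔭₂

177 mod 4 = 1, hence disc K = 177 and O_K = ℤ[(1+√177)/2].
Since gcd(569, 177) = 1 the prime 569 does not ramify.
Compute (177/569) via Euler: 177^((569-1)/2) mod 569 = 1, so (177/569) = 1.
(177/569) = 1, so 569 splits.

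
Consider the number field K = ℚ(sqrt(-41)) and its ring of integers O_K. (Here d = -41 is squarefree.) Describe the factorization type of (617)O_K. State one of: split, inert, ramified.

Since -41 ≢ 1 mod 4, the ring of integers is ℤ[√-41] with discriminant 4·(-41) = -164.
disc(K) = -164 is not divisible by 617; 617 is unramified.
(-41/617) = 576^308 mod 617 = 1, giving Legendre symbol 1.
(-41/617) = 1, so 617 splits.

617 splits in O_K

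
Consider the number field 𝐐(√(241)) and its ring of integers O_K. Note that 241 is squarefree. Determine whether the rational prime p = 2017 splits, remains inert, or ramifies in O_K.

inert

241 mod 4 = 1, hence disc K = 241 and O_K = ℤ[(1+√241)/2].
2017 ∤ 241, so 2017 is unramified.
Compute (241/2017) via Euler: 241^((2017-1)/2) mod 2017 = 2016, so (241/2017) = -1.
(241/2017) = -1, so 2017 is inert.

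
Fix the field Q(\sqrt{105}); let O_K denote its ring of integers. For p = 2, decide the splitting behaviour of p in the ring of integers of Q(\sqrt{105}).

splits completely

Since 105 ≡ 1 mod 4, the ring of integers is ℤ[(1+√105)/2] with discriminant 105.
Since gcd(2, 105) = 1 the prime 2 does not ramify.
Checking d mod 8: 105 ≡ 1. Hence 2 is split in O_K.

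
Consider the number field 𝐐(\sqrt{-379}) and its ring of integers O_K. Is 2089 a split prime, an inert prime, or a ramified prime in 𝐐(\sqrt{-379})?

p is inert

-379 mod 4 = 1, hence disc K = -379 and O_K = ℤ[(1+√-379)/2].
Since gcd(2089, -379) = 1 the prime 2089 does not ramify.
Euler's criterion: (-379)^1044 mod 2089 = 2088. Thus (-379|2089) = -1.
Legendre symbol -1 ⇒ 2089 is inert.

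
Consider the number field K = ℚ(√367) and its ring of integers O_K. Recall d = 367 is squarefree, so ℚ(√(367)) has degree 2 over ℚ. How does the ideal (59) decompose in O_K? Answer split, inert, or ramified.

d = 367 ≡ 3 (mod 4), so O_K = ℤ[√367] and disc(K) = 4d = 1468.
disc(K) = 1468 is not divisible by 59; 59 is unramified.
Euler's criterion: 367^29 mod 59 = 58. Thus (367|59) = -1.
(367/59) = -1, so 59 is inert.

inert — (59) stays prime in O_K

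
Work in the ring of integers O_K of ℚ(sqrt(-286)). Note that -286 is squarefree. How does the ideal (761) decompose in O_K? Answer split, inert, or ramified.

761 splits in O_K

Since -286 ≢ 1 mod 4, the ring of integers is ℤ[√-286] with discriminant 4·(-286) = -1144.
761 ∤ -1144, so 761 is unramified.
(-286/761) = 475^380 mod 761 = 1, giving Legendre symbol 1.
(-286/761) = 1, so 761 splits.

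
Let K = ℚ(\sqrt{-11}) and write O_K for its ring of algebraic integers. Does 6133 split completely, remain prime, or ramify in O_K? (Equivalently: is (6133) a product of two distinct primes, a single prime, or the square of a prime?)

Since -11 ≡ 1 mod 4, the ring of integers is ℤ[(1+√-11)/2] with discriminant -11.
disc(K) = -11 is not divisible by 6133; 6133 is unramified.
(-11/6133) = 6122^3066 mod 6133 = 6132, giving Legendre symbol -1.
d is a non-residue mod p, hence 6133 remains inert in O_K.

6133 remains inert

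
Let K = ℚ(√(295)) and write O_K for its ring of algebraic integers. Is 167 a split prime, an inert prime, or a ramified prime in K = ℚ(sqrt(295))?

split — (167) = 𝔭₁𝔭₂ with 𝔭₁ ≠ 𝔭₂

Since 295 ≢ 1 mod 4, the ring of integers is ℤ[√295] with discriminant 4·295 = 1180.
167 ∤ 1180, so 167 is unramified.
Legendre symbol by Euler's criterion: (295/167) ≡ 295^83 ≡ 1 (mod 167), i.e. (295/167) = 1.
d is a quadratic residue mod p, hence 167 splits in O_K.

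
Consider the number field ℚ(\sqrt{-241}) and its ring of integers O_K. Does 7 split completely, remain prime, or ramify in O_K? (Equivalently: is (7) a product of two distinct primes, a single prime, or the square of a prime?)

d = -241 ≡ 3 (mod 4), so O_K = ℤ[√-241] and disc(K) = 4d = -964.
disc(K) = -964 is not divisible by 7; 7 is unramified.
(-241/7) = 4^3 mod 7 = 1, giving Legendre symbol 1.
(-241/7) = 1, so 7 splits.

splits completely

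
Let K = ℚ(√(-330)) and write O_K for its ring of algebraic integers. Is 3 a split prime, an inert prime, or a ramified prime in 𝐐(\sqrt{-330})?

d = -330 ≡ 2 (mod 4), so O_K = ℤ[√-330] and disc(K) = 4d = -1320.
Ramification test: 3 | -1320. The prime 3 ramifies in K.

ramified — (3) = 𝔭²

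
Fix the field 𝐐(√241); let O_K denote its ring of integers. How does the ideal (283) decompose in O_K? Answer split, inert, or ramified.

241 mod 4 = 1, hence disc K = 241 and O_K = ℤ[(1+√241)/2].
283 ∤ 241, so 283 is unramified.
Euler's criterion: 241^141 mod 283 = 282. Thus (241|283) = -1.
(241/283) = -1, so 283 is inert.

p is inert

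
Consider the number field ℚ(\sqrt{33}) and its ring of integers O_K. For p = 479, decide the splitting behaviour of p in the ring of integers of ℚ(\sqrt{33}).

splits completely

d = 33 ≡ 1 (mod 4), so O_K = ℤ[(1+√33)/2] and disc(K) = d = 33.
Since gcd(479, 33) = 1 the prime 479 does not ramify.
Euler's criterion: 33^239 mod 479 = 1. Thus (33|479) = 1.
(33/479) = 1, so 479 splits.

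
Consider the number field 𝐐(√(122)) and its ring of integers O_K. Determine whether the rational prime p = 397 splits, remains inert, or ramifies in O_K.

397 splits in O_K

Since 122 ≢ 1 mod 4, the ring of integers is ℤ[√122] with discriminant 4·122 = 488.
disc(K) = 488 is not divisible by 397; 397 is unramified.
Legendre symbol by Euler's criterion: (122/397) ≡ 122^198 ≡ 1 (mod 397), i.e. (122/397) = 1.
d is a quadratic residue mod p, hence 397 splits in O_K.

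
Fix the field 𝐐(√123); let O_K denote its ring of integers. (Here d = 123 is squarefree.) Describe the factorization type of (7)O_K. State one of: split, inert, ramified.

split

d = 123 ≡ 3 (mod 4), so O_K = ℤ[√123] and disc(K) = 4d = 492.
Since gcd(7, 492) = 1 the prime 7 does not ramify.
Legendre symbol by Euler's criterion: (123/7) ≡ 123^3 ≡ 1 (mod 7), i.e. (123/7) = 1.
(123/7) = 1, so 7 splits.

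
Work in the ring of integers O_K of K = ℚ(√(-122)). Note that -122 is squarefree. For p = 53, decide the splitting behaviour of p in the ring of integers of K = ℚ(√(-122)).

-122 mod 4 = 2, hence disc K = 4·(-122) = -488 and O_K = ℤ[√-122].
disc(K) = -488 is not divisible by 53; 53 is unramified.
Legendre symbol by Euler's criterion: (-122/53) ≡ (-122)^26 ≡ 1 (mod 53), i.e. (-122/53) = 1.
Legendre symbol 1 ⇒ 53 is split.

p splits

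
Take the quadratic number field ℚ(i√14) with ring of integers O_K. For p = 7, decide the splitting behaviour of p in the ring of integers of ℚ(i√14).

-14 mod 4 = 2, hence disc K = 4·(-14) = -56 and O_K = ℤ[√-14].
Ramification test: 7 | -56. The prime 7 ramifies in K.

7 is ramified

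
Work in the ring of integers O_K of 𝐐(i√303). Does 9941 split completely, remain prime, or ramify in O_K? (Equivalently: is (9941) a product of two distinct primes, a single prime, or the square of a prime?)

inert

Since -303 ≡ 1 mod 4, the ring of integers is ℤ[(1+√-303)/2] with discriminant -303.
9941 ∤ -303, so 9941 is unramified.
Compute (-303/9941) via Euler: 9638^((9941-1)/2) mod 9941 = 9940, so (-303/9941) = -1.
Legendre symbol -1 ⇒ 9941 is inert.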